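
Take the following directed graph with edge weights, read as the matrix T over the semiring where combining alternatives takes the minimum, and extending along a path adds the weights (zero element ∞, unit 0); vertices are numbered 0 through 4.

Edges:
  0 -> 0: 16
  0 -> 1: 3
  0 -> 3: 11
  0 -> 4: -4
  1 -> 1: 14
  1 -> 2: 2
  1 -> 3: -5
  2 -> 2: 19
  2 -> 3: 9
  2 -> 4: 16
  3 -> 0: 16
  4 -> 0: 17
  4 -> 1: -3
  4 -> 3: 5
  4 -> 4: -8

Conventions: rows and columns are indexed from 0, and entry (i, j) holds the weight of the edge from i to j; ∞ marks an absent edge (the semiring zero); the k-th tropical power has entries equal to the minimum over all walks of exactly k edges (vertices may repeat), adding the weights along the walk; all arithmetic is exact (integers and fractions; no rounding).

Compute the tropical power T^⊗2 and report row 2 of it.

T^⊗2:
  [13, -7, 5, -2, -12]
  [11, 28, 16, 9, 18]
  [25, 13, 38, 21, 8]
  [32, 19, ∞, 27, 12]
  [9, -11, -1, -8, -16]
Answer: row 2 of T^⊗2 = [25, 13, 38, 21, 8]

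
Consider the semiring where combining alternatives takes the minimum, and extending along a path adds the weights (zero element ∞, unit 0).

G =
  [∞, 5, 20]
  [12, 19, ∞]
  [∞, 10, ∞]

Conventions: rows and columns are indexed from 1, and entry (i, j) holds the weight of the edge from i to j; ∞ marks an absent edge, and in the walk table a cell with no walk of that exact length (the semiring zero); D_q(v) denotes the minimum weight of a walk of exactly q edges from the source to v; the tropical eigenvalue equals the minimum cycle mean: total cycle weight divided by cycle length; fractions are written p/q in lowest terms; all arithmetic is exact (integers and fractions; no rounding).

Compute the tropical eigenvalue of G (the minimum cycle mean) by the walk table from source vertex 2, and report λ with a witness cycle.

q=0: [∞, 0, ∞]
q=1: [12, 19, ∞]
q=2: [31, 17, 32]
q=3: [29, 36, 51]
Optimal cycle mean attained by: cycle 1->2->1, total 5 + 12, length 2.
Answer: λ = 17/2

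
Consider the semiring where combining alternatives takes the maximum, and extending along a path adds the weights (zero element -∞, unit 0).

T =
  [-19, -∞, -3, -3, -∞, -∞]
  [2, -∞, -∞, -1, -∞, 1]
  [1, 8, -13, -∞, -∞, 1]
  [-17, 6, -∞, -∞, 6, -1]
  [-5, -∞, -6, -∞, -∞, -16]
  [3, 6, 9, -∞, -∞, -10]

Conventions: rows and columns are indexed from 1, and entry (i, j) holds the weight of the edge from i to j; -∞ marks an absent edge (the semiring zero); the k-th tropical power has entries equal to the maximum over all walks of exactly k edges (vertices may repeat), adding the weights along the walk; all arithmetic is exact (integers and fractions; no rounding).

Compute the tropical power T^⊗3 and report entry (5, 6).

T^⊗2:
  [-2, 5, -16, -22, 3, -2]
  [4, 7, 10, -1, 5, -2]
  [10, 7, 10, 7, -∞, 9]
  [8, 5, 8, 5, -∞, 7]
  [-5, 2, -7, -8, -∞, -5]
  [10, 17, 0, 5, -∞, 10]
T^⊗3:
  [7, 4, 7, 4, -16, 6]
  [11, 18, 7, 6, 5, 11]
  [12, 18, 18, 7, 13, 11]
  [10, 16, 16, 5, 11, 9]
  [4, 1, 4, 1, -2, 3]
  [19, 16, 19, 16, 11, 18]
Key observation: the optimum is the walk 5->3->2->6, with weight (-6) + 8 + 1 = 3.
Optimal value attained by: walk 5->3->2->6.
Answer: (T^⊗3)[5][6] = 3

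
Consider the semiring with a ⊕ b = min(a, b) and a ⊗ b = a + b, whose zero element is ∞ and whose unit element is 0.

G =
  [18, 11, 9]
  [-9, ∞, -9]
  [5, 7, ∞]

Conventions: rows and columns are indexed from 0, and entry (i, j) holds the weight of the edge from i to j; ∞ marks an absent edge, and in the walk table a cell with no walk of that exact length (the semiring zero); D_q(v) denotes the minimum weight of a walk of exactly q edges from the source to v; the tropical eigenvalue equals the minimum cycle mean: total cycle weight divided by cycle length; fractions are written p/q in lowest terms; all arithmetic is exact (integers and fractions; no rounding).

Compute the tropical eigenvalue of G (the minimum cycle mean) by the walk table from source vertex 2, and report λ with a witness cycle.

q=0: [∞, ∞, 0]
q=1: [5, 7, ∞]
q=2: [-2, 16, -2]
q=3: [3, 5, 7]
Optimal cycle mean attained by: cycle 1->2->1, total (-9) + 7, length 2.
Answer: λ = -1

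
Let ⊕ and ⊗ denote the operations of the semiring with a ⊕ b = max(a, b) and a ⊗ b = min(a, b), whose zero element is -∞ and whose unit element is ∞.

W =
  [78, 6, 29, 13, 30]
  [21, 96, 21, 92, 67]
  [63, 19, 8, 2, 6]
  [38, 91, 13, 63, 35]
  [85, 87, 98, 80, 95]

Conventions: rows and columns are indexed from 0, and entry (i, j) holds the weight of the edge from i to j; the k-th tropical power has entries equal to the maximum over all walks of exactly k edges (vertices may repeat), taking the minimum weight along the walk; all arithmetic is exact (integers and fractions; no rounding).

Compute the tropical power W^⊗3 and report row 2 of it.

W^⊗2:
  [78, 30, 30, 30, 30]
  [67, 96, 67, 92, 67]
  [63, 19, 29, 19, 30]
  [38, 91, 35, 91, 67]
  [85, 87, 95, 87, 95]
W^⊗3:
  [78, 30, 30, 30, 30]
  [67, 96, 67, 92, 67]
  [63, 30, 30, 30, 30]
  [67, 91, 67, 91, 67]
  [85, 87, 95, 87, 95]
Answer: row 2 of W^⊗3 = [63, 30, 30, 30, 30]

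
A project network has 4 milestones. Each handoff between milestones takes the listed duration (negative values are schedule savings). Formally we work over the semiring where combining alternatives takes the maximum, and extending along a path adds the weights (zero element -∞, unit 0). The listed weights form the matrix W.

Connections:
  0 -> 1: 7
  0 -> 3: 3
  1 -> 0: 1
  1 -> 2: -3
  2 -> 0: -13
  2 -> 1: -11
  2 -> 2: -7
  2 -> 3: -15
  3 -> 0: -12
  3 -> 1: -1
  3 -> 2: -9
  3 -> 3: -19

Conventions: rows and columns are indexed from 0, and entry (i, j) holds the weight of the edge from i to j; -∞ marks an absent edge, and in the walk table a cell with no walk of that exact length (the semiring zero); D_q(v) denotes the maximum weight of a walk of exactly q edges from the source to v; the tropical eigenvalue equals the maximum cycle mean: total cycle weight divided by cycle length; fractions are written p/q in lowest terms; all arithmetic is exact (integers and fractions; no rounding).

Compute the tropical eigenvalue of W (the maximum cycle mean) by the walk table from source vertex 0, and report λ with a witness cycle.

q=0: [0, -∞, -∞, -∞]
q=1: [-∞, 7, -∞, 3]
q=2: [8, 2, 4, -16]
q=3: [3, 15, -1, 11]
q=4: [16, 10, 12, 6]
Optimal cycle mean attained by: cycle 0->1->0, total 7 + 1, length 2.
Answer: λ = 4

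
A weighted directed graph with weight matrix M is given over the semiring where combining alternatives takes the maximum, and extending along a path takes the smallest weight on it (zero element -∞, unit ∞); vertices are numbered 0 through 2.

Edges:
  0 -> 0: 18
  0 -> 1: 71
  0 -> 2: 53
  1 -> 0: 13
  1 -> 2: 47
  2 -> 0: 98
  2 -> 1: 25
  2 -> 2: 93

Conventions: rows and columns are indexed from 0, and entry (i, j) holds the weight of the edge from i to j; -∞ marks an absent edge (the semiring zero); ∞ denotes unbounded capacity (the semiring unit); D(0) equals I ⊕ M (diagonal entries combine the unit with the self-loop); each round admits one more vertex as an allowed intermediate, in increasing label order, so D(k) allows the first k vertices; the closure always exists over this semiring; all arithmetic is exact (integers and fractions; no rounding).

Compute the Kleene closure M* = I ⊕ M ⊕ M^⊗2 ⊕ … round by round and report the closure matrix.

D(0):
  [∞, 71, 53]
  [13, ∞, 47]
  [98, 25, ∞]
D(1):
  [∞, 71, 53]
  [13, ∞, 47]
  [98, 71, ∞]
D(2):
  [∞, 71, 53]
  [13, ∞, 47]
  [98, 71, ∞]
D(3):
  [∞, 71, 53]
  [47, ∞, 47]
  [98, 71, ∞]
Answer: M* = [[∞, 71, 53], [47, ∞, 47], [98, 71, ∞]]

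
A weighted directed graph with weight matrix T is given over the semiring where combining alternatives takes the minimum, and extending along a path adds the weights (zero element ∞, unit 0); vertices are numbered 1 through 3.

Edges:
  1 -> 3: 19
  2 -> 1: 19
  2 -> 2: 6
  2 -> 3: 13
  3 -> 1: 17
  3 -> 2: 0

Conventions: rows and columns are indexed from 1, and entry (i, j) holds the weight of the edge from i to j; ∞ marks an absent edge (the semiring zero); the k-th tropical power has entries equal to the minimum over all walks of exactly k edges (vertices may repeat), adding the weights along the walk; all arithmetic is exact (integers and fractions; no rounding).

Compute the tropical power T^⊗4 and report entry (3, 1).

T^⊗2:
  [36, 19, ∞]
  [25, 12, 19]
  [19, 6, 13]
T^⊗3:
  [38, 25, 32]
  [31, 18, 25]
  [25, 12, 19]
T^⊗4:
  [44, 31, 38]
  [37, 24, 31]
  [31, 18, 25]
Key observation: the optimum is the walk 3->2->2->2->1, with weight 0 + 6 + 6 + 19 = 31.
Optimal value attained by: walk 3->2->2->2->1.
Answer: (T^⊗4)[3][1] = 31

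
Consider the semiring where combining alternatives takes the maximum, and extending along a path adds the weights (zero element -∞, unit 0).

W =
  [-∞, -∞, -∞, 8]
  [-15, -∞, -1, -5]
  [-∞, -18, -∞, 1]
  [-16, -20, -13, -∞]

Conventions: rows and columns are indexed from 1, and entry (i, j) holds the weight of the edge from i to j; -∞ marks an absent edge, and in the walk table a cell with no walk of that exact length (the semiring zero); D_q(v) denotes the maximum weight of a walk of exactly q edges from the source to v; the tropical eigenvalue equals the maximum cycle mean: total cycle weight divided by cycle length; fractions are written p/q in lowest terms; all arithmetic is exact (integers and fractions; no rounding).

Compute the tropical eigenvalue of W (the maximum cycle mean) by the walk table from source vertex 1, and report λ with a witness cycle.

q=0: [0, -∞, -∞, -∞]
q=1: [-∞, -∞, -∞, 8]
q=2: [-8, -12, -5, -∞]
q=3: [-27, -23, -13, 0]
q=4: [-16, -20, -13, -12]
Optimal cycle mean attained by: cycle 1->4->1, total 8 + (-16), length 2.
Answer: λ = -4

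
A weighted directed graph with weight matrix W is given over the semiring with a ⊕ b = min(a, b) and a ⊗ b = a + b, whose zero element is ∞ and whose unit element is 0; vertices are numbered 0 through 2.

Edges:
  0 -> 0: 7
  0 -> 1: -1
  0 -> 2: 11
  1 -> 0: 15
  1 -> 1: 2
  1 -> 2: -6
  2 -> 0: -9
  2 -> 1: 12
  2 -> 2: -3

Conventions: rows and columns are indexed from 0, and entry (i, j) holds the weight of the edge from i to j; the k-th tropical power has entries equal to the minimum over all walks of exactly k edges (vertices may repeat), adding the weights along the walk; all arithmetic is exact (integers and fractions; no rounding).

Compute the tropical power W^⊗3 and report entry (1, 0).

W^⊗2:
  [2, 1, -7]
  [-15, 4, -9]
  [-12, -10, -6]
W^⊗3:
  [-16, 1, -10]
  [-18, -16, -12]
  [-15, -13, -16]
Key observation: the optimum is the walk 1->2->2->0, with weight (-6) + (-3) + (-9) = -18.
Optimal value attained by: walk 1->2->2->0.
Answer: (W^⊗3)[1][0] = -18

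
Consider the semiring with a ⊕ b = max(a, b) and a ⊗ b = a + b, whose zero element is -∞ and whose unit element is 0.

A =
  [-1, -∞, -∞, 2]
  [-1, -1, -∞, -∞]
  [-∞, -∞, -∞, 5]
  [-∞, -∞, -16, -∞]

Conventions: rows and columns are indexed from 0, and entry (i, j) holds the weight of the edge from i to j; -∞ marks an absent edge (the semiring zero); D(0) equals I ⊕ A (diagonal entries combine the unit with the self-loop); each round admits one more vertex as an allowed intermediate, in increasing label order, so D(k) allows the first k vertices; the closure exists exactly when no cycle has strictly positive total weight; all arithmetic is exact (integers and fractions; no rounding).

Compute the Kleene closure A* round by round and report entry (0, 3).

D(0):
  [0, -∞, -∞, 2]
  [-1, 0, -∞, -∞]
  [-∞, -∞, 0, 5]
  [-∞, -∞, -16, 0]
D(1):
  [0, -∞, -∞, 2]
  [-1, 0, -∞, 1]
  [-∞, -∞, 0, 5]
  [-∞, -∞, -16, 0]
D(2):
  [0, -∞, -∞, 2]
  [-1, 0, -∞, 1]
  [-∞, -∞, 0, 5]
  [-∞, -∞, -16, 0]
D(3):
  [0, -∞, -∞, 2]
  [-1, 0, -∞, 1]
  [-∞, -∞, 0, 5]
  [-∞, -∞, -16, 0]
D(4):
  [0, -∞, -14, 2]
  [-1, 0, -15, 1]
  [-∞, -∞, 0, 5]
  [-∞, -∞, -16, 0]
Answer: A*[0][3] = 2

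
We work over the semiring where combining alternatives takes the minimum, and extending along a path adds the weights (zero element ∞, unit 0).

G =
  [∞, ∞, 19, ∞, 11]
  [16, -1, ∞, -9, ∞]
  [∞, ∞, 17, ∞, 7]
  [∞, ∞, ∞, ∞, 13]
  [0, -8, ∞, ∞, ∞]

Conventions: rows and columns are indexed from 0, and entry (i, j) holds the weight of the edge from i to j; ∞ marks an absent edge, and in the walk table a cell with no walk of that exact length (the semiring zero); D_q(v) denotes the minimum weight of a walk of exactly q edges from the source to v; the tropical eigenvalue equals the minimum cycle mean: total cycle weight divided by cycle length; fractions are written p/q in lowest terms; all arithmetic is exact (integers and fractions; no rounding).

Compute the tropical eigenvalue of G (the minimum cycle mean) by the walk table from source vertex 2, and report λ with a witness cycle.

q=0: [∞, ∞, 0, ∞, ∞]
q=1: [∞, ∞, 17, ∞, 7]
q=2: [7, -1, 34, ∞, 24]
q=3: [15, -2, 26, -10, 18]
q=4: [14, -3, 34, -11, 3]
q=5: [3, -5, 33, -12, 2]
Optimal cycle mean attained by: cycle 1->3->4->1, total (-9) + 13 + (-8), length 3.
Answer: λ = -4/3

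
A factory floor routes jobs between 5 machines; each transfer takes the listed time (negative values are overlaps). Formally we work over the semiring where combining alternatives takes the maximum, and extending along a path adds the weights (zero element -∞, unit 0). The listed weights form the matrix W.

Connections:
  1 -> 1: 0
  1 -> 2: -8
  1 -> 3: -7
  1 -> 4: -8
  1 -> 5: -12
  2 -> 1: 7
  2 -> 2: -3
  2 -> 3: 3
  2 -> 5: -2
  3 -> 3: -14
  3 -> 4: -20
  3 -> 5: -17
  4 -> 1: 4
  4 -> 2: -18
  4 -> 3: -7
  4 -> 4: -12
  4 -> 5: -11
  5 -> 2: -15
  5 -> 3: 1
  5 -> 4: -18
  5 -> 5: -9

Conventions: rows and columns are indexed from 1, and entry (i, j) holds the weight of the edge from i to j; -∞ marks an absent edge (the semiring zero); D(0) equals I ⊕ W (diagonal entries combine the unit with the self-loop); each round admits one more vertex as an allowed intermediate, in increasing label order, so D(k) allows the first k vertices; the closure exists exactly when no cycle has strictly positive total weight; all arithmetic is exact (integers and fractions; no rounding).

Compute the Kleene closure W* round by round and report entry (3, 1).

D(0):
  [0, -8, -7, -8, -12]
  [7, 0, 3, -∞, -2]
  [-∞, -∞, 0, -20, -17]
  [4, -18, -7, 0, -11]
  [-∞, -15, 1, -18, 0]
D(1):
  [0, -8, -7, -8, -12]
  [7, 0, 3, -1, -2]
  [-∞, -∞, 0, -20, -17]
  [4, -4, -3, 0, -8]
  [-∞, -15, 1, -18, 0]
D(2):
  [0, -8, -5, -8, -10]
  [7, 0, 3, -1, -2]
  [-∞, -∞, 0, -20, -17]
  [4, -4, -1, 0, -6]
  [-8, -15, 1, -16, 0]
D(3):
  [0, -8, -5, -8, -10]
  [7, 0, 3, -1, -2]
  [-∞, -∞, 0, -20, -17]
  [4, -4, -1, 0, -6]
  [-8, -15, 1, -16, 0]
D(4):
  [0, -8, -5, -8, -10]
  [7, 0, 3, -1, -2]
  [-16, -24, 0, -20, -17]
  [4, -4, -1, 0, -6]
  [-8, -15, 1, -16, 0]
D(5):
  [0, -8, -5, -8, -10]
  [7, 0, 3, -1, -2]
  [-16, -24, 0, -20, -17]
  [4, -4, -1, 0, -6]
  [-8, -15, 1, -16, 0]
Answer: W*[3][1] = -16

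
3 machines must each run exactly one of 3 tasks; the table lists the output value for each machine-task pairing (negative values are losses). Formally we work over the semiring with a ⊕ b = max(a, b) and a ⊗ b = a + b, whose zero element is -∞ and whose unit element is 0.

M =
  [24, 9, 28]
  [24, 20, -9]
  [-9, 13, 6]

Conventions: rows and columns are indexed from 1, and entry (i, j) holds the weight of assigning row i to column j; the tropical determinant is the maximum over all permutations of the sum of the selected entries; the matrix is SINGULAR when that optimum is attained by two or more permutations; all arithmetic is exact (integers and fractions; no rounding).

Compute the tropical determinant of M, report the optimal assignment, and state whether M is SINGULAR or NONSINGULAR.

σ = (1, 2, 3): 24 + 20 + 6 = 50
σ = (1, 3, 2): 24 + (-9) + 13 = 28
σ = (2, 1, 3): 9 + 24 + 6 = 39
σ = (2, 3, 1): 9 + (-9) + (-9) = -9
σ = (3, 1, 2): 28 + 24 + 13 = 65
σ = (3, 2, 1): 28 + 20 + (-9) = 39
Optimal value attained by: σ = (3, 1, 2).
Answer: det⊕(M) = 65; verdict: NONSINGULAR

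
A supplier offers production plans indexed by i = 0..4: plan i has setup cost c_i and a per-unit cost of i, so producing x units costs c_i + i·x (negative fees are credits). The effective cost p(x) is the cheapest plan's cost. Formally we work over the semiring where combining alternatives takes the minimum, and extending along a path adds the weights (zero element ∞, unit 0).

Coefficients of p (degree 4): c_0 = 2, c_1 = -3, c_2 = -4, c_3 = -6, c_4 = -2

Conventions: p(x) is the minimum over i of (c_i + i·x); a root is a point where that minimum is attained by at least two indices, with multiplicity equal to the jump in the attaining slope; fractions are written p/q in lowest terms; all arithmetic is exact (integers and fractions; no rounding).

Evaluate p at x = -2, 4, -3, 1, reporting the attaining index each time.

p(-2) = min(2+0·(-2)=2, -3+1·(-2)=-5, -4+2·(-2)=-8, -6+3·(-2)=-12, -2+4·(-2)=-10) = -12 (attained by i=3)
p(4) = min(2+0·4=2, -3+1·4=1, -4+2·4=4, -6+3·4=6, -2+4·4=14) = 1 (attained by i=1)
p(-3) = min(2+0·(-3)=2, -3+1·(-3)=-6, -4+2·(-3)=-10, -6+3·(-3)=-15, -2+4·(-3)=-14) = -15 (attained by i=3)
p(1) = min(2+0·1=2, -3+1·1=-2, -4+2·1=-2, -6+3·1=-3, -2+4·1=2) = -3 (attained by i=3)
Answer: p(-2) = -12; p(4) = 1; p(-3) = -15; p(1) = -3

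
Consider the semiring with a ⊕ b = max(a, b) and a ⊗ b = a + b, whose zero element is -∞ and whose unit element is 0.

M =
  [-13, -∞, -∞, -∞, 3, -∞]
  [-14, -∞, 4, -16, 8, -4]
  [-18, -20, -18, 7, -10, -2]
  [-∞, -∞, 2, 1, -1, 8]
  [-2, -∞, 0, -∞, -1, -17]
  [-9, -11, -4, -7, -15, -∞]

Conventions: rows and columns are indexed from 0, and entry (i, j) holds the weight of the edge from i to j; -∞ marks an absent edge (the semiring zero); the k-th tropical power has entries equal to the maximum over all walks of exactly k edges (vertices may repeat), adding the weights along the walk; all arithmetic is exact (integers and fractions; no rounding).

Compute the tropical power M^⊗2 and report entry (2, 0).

M^⊗2:
  [1, -∞, 3, -∞, 2, -14]
  [6, -15, 8, 11, 7, 2]
  [-11, -13, 9, 8, 6, 15]
  [-1, -3, 4, 9, 0, 9]
  [-3, -20, -1, 7, 1, -2]
  [-17, -24, -5, 3, -3, 1]
Key observation: the optimum is the walk 2->5->0, with weight (-2) + (-9) = -11.
Optimal value attained by: walk 2->5->0.
Answer: (M^⊗2)[2][0] = -11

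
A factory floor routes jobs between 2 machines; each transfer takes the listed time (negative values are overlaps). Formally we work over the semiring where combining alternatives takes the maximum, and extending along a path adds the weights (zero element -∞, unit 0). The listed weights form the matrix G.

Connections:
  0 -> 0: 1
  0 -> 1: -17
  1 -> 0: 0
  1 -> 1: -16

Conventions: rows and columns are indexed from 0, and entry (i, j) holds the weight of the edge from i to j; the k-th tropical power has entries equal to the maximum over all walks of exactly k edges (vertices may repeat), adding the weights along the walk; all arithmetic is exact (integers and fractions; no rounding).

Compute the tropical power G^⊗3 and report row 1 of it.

G^⊗2:
  [2, -16]
  [1, -17]
G^⊗3:
  [3, -15]
  [2, -16]
Answer: row 1 of G^⊗3 = [2, -16]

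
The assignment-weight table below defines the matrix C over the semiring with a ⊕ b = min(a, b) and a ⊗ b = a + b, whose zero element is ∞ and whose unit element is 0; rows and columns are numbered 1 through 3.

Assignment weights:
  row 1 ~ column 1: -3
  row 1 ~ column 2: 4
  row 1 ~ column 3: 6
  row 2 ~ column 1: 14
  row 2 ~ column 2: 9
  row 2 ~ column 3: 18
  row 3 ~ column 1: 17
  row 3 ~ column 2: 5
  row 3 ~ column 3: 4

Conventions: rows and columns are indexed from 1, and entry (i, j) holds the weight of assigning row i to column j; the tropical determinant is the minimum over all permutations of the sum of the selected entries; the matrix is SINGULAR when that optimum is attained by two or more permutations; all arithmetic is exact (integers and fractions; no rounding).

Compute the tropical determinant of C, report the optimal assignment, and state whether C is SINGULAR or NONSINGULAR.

σ = (1, 2, 3): (-3) + 9 + 4 = 10
σ = (1, 3, 2): (-3) + 18 + 5 = 20
σ = (2, 1, 3): 4 + 14 + 4 = 22
σ = (2, 3, 1): 4 + 18 + 17 = 39
σ = (3, 1, 2): 6 + 14 + 5 = 25
σ = (3, 2, 1): 6 + 9 + 17 = 32
Optimal value attained by: σ = (1, 2, 3).
Answer: det⊕(C) = 10; verdict: NONSINGULAR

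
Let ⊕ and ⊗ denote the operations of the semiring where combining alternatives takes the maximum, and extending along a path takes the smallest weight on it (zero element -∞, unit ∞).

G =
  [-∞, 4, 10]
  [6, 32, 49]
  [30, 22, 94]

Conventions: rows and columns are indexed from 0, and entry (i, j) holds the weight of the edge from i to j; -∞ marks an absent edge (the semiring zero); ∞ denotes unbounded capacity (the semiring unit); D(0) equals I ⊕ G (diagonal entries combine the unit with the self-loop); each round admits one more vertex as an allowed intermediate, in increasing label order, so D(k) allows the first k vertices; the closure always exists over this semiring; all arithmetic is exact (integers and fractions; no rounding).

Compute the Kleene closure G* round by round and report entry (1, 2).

D(0):
  [∞, 4, 10]
  [6, ∞, 49]
  [30, 22, ∞]
D(1):
  [∞, 4, 10]
  [6, ∞, 49]
  [30, 22, ∞]
D(2):
  [∞, 4, 10]
  [6, ∞, 49]
  [30, 22, ∞]
D(3):
  [∞, 10, 10]
  [30, ∞, 49]
  [30, 22, ∞]
Answer: G*[1][2] = 49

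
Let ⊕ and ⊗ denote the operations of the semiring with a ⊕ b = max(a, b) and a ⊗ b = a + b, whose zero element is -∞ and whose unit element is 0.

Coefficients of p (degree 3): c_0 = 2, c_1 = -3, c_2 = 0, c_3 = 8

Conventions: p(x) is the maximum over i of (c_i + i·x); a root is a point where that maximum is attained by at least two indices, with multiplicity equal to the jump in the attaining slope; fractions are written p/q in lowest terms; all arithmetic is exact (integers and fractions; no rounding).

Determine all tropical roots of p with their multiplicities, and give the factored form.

hull edge (i=0, c=2) to (i=3, c=8): slope 2, span 3
Factored form: p(x) = 8 ⊗ (x ⊕ (-2)) ⊗ (x ⊕ (-2)) ⊗ (x ⊕ (-2))
Answer: roots = -2 (mult 3)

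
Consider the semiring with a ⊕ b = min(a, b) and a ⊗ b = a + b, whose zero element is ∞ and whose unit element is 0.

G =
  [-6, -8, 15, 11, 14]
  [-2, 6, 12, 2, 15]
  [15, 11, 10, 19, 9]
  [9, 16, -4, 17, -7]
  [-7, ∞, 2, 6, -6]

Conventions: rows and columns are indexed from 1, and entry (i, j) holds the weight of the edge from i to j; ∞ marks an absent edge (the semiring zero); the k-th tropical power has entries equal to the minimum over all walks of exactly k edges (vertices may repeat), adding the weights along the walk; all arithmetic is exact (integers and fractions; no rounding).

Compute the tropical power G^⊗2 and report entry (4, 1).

G^⊗2:
  [-12, -14, 4, -6, 4]
  [-8, -10, -2, 8, -5]
  [2, 7, 11, 13, 3]
  [-14, 1, -5, -1, -13]
  [-13, -15, -4, 0, -12]
Key observation: the optimum is the walk 4->5->1, with weight (-7) + (-7) = -14.
Optimal value attained by: walk 4->5->1.
Answer: (G^⊗2)[4][1] = -14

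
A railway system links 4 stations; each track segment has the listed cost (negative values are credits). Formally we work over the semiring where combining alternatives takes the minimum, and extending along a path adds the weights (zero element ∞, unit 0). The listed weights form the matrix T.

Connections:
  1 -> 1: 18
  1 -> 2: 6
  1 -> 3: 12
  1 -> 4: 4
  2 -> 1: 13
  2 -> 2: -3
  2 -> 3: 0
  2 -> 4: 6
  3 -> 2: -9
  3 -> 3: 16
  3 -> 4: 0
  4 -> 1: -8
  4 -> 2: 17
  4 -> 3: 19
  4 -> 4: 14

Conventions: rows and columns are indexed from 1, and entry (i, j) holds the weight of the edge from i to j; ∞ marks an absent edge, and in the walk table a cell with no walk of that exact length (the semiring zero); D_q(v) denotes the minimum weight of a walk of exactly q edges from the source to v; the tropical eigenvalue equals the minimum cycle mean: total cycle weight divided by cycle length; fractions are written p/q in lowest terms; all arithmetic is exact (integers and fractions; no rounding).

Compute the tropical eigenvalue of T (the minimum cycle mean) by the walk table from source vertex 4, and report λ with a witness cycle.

q=0: [∞, ∞, ∞, 0]
q=1: [-8, 17, 19, 14]
q=2: [6, -2, 4, -4]
q=3: [-12, -5, -2, 4]
q=4: [-4, -11, -5, -8]
Optimal cycle mean attained by: cycle 2->3->2, total 0 + (-9), length 2.
Answer: λ = -9/2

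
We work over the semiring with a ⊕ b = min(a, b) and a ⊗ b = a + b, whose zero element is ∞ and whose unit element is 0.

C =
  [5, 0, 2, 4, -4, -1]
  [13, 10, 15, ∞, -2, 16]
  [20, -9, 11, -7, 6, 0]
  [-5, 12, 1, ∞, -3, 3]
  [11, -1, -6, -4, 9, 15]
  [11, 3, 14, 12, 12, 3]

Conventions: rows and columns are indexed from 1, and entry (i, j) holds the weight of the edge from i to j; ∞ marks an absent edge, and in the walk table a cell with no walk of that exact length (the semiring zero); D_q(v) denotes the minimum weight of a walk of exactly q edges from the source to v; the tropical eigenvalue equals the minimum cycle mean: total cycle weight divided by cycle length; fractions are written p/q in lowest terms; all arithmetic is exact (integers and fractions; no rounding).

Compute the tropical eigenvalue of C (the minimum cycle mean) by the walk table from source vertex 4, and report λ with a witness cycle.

q=0: [∞, ∞, ∞, 0, ∞, ∞]
q=1: [-5, 12, 1, ∞, -3, 3]
q=2: [0, -8, -9, -7, -9, -6]
q=3: [-12, -18, -15, -16, -10, -9]
q=4: [-21, -24, -16, -22, -20, -15]
q=5: [-27, -25, -26, -24, -26, -22]
q=6: [-29, -35, -32, -33, -31, -28]
Optimal cycle mean attained by: cycle 2->5->3->2, total (-2) + (-6) + (-9), length 3.
Answer: λ = -17/3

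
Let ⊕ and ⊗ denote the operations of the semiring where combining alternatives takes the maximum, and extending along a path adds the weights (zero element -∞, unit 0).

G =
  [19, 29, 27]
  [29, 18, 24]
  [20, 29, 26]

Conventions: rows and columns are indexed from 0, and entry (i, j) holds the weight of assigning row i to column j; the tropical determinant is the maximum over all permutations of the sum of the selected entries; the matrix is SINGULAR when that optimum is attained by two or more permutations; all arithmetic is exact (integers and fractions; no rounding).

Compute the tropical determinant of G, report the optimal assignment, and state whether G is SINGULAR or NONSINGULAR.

σ = (0, 1, 2): 19 + 18 + 26 = 63
σ = (0, 2, 1): 19 + 24 + 29 = 72
σ = (1, 0, 2): 29 + 29 + 26 = 84
σ = (1, 2, 0): 29 + 24 + 20 = 73
σ = (2, 0, 1): 27 + 29 + 29 = 85
σ = (2, 1, 0): 27 + 18 + 20 = 65
Optimal value attained by: σ = (2, 0, 1).
Answer: det⊕(G) = 85; verdict: NONSINGULAR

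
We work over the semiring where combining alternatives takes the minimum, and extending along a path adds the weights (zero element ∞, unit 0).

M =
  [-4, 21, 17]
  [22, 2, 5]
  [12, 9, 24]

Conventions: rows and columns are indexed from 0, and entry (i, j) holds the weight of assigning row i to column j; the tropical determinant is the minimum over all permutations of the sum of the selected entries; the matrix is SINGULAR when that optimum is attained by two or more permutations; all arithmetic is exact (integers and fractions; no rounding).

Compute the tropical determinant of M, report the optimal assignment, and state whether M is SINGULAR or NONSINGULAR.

σ = (0, 1, 2): (-4) + 2 + 24 = 22
σ = (0, 2, 1): (-4) + 5 + 9 = 10
σ = (1, 0, 2): 21 + 22 + 24 = 67
σ = (1, 2, 0): 21 + 5 + 12 = 38
σ = (2, 0, 1): 17 + 22 + 9 = 48
σ = (2, 1, 0): 17 + 2 + 12 = 31
Optimal value attained by: σ = (0, 2, 1).
Answer: det⊕(M) = 10; verdict: NONSINGULAR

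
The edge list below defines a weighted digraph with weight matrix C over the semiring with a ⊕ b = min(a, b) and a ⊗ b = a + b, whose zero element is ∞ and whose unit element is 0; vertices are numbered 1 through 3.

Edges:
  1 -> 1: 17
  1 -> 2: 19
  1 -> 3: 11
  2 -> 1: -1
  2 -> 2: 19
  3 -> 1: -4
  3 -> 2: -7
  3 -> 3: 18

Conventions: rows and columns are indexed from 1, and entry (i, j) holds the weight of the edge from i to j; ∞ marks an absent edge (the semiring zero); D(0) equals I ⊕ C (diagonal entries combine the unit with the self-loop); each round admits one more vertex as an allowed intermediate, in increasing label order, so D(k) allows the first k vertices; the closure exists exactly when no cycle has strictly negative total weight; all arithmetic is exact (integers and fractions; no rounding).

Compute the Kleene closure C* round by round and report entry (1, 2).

D(0):
  [0, 19, 11]
  [-1, 0, ∞]
  [-4, -7, 0]
D(1):
  [0, 19, 11]
  [-1, 0, 10]
  [-4, -7, 0]
D(2):
  [0, 19, 11]
  [-1, 0, 10]
  [-8, -7, 0]
D(3):
  [0, 4, 11]
  [-1, 0, 10]
  [-8, -7, 0]
Answer: C*[1][2] = 4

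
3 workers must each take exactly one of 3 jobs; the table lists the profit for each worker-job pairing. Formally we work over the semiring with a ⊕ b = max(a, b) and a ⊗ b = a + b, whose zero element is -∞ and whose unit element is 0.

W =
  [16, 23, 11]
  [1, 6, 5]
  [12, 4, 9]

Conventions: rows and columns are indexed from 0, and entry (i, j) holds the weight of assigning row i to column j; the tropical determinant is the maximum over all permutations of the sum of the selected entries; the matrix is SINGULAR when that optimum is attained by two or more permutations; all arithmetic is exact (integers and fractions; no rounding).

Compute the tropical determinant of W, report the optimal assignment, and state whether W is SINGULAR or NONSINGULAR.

σ = (0, 1, 2): 16 + 6 + 9 = 31
σ = (0, 2, 1): 16 + 5 + 4 = 25
σ = (1, 0, 2): 23 + 1 + 9 = 33
σ = (1, 2, 0): 23 + 5 + 12 = 40
σ = (2, 0, 1): 11 + 1 + 4 = 16
σ = (2, 1, 0): 11 + 6 + 12 = 29
Optimal value attained by: σ = (1, 2, 0).
Answer: det⊕(W) = 40; verdict: NONSINGULAR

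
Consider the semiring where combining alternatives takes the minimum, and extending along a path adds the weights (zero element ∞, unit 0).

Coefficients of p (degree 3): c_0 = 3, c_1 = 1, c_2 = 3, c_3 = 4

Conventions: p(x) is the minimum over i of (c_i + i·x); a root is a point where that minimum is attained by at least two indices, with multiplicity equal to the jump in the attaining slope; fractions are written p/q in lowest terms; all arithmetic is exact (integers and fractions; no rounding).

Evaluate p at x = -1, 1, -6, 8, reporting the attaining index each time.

p(-1) = min(3+0·(-1)=3, 1+1·(-1)=0, 3+2·(-1)=1, 4+3·(-1)=1) = 0 (attained by i=1)
p(1) = min(3+0·1=3, 1+1·1=2, 3+2·1=5, 4+3·1=7) = 2 (attained by i=1)
p(-6) = min(3+0·(-6)=3, 1+1·(-6)=-5, 3+2·(-6)=-9, 4+3·(-6)=-14) = -14 (attained by i=3)
p(8) = min(3+0·8=3, 1+1·8=9, 3+2·8=19, 4+3·8=28) = 3 (attained by i=0)
Answer: p(-1) = 0; p(1) = 2; p(-6) = -14; p(8) = 3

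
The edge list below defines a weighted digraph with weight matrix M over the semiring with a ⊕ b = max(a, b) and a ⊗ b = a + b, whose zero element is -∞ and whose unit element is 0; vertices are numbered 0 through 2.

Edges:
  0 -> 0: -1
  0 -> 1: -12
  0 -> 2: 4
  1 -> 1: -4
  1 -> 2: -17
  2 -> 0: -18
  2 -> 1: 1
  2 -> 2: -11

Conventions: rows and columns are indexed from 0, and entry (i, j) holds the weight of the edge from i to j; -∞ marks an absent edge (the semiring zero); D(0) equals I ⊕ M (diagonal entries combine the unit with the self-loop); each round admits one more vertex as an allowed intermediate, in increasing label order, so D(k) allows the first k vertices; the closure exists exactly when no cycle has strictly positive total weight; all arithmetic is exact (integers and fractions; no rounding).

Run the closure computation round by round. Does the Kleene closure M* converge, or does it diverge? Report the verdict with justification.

D(0):
  [0, -12, 4]
  [-∞, 0, -17]
  [-18, 1, 0]
D(1):
  [0, -12, 4]
  [-∞, 0, -17]
  [-18, 1, 0]
D(2):
  [0, -12, 4]
  [-∞, 0, -17]
  [-18, 1, 0]
D(3):
  [0, 5, 4]
  [-35, 0, -17]
  [-18, 1, 0]
Key observation: every diagonal entry stays at the unit through all rounds, so no improving cycle exists.
Answer: CONVERGES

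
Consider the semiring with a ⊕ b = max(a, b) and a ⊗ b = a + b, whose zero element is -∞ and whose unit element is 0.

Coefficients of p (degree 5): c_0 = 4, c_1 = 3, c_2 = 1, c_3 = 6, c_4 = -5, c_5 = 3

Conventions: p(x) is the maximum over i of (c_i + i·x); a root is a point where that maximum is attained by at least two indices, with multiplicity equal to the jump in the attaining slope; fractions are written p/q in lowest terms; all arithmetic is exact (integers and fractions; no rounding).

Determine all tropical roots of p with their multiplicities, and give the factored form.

hull edge (i=0, c=4) to (i=3, c=6): slope 2/3, span 3
hull edge (i=3, c=6) to (i=5, c=3): slope -3/2, span 2
Factored form: p(x) = 3 ⊗ (x ⊕ (-2/3)) ⊗ (x ⊕ (-2/3)) ⊗ (x ⊕ (-2/3)) ⊗ (x ⊕ 3/2) ⊗ (x ⊕ 3/2)
Answer: roots = -2/3 (mult 3), 3/2 (mult 2)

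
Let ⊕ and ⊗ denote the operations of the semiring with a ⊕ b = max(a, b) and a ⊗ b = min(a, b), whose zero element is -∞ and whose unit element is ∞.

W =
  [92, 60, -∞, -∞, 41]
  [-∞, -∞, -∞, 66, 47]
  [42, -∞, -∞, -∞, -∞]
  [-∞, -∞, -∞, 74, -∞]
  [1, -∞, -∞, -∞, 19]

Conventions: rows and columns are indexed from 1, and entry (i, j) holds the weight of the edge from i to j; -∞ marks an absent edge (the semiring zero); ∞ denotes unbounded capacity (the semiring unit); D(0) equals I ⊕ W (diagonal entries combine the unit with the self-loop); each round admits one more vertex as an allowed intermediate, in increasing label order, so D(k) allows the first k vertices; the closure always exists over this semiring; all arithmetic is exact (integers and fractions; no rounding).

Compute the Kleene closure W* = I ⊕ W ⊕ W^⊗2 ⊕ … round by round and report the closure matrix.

D(0):
  [∞, 60, -∞, -∞, 41]
  [-∞, ∞, -∞, 66, 47]
  [42, -∞, ∞, -∞, -∞]
  [-∞, -∞, -∞, ∞, -∞]
  [1, -∞, -∞, -∞, ∞]
D(1):
  [∞, 60, -∞, -∞, 41]
  [-∞, ∞, -∞, 66, 47]
  [42, 42, ∞, -∞, 41]
  [-∞, -∞, -∞, ∞, -∞]
  [1, 1, -∞, -∞, ∞]
D(2):
  [∞, 60, -∞, 60, 47]
  [-∞, ∞, -∞, 66, 47]
  [42, 42, ∞, 42, 42]
  [-∞, -∞, -∞, ∞, -∞]
  [1, 1, -∞, 1, ∞]
D(3):
  [∞, 60, -∞, 60, 47]
  [-∞, ∞, -∞, 66, 47]
  [42, 42, ∞, 42, 42]
  [-∞, -∞, -∞, ∞, -∞]
  [1, 1, -∞, 1, ∞]
D(4):
  [∞, 60, -∞, 60, 47]
  [-∞, ∞, -∞, 66, 47]
  [42, 42, ∞, 42, 42]
  [-∞, -∞, -∞, ∞, -∞]
  [1, 1, -∞, 1, ∞]
D(5):
  [∞, 60, -∞, 60, 47]
  [1, ∞, -∞, 66, 47]
  [42, 42, ∞, 42, 42]
  [-∞, -∞, -∞, ∞, -∞]
  [1, 1, -∞, 1, ∞]
Answer: W* = [[∞, 60, -∞, 60, 47], [1, ∞, -∞, 66, 47], [42, 42, ∞, 42, 42], [-∞, -∞, -∞, ∞, -∞], [1, 1, -∞, 1, ∞]]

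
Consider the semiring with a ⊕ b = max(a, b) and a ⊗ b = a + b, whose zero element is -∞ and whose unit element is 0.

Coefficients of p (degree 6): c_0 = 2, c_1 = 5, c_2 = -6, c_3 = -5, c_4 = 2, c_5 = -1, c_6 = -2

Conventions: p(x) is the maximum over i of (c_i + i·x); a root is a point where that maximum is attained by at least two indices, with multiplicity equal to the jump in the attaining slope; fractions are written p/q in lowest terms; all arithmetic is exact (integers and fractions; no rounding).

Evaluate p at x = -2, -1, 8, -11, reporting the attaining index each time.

p(-2) = max(2+0·(-2)=2, 5+1·(-2)=3, -6+2·(-2)=-10, -5+3·(-2)=-11, 2+4·(-2)=-6, -1+5·(-2)=-11, -2+6·(-2)=-14) = 3 (attained by i=1)
p(-1) = max(2+0·(-1)=2, 5+1·(-1)=4, -6+2·(-1)=-8, -5+3·(-1)=-8, 2+4·(-1)=-2, -1+5·(-1)=-6, -2+6·(-1)=-8) = 4 (attained by i=1)
p(8) = max(2+0·8=2, 5+1·8=13, -6+2·8=10, -5+3·8=19, 2+4·8=34, -1+5·8=39, -2+6·8=46) = 46 (attained by i=6)
p(-11) = max(2+0·(-11)=2, 5+1·(-11)=-6, -6+2·(-11)=-28, -5+3·(-11)=-38, 2+4·(-11)=-42, -1+5·(-11)=-56, -2+6·(-11)=-68) = 2 (attained by i=0)
Answer: p(-2) = 3; p(-1) = 4; p(8) = 46; p(-11) = 2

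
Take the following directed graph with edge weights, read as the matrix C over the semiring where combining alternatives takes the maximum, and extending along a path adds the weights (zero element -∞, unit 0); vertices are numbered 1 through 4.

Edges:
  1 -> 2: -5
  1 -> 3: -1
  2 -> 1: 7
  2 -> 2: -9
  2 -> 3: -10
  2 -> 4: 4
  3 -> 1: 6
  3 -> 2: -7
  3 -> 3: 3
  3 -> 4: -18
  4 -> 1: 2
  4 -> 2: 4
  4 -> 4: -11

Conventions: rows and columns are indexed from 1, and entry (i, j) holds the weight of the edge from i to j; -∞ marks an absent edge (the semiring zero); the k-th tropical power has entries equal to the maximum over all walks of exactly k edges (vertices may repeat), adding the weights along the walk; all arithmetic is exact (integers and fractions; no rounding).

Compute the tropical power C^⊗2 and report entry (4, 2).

C^⊗2:
  [5, -8, 2, -1]
  [6, 8, 6, -5]
  [9, 1, 6, -3]
  [11, -3, 1, 8]
Key observation: the optimum is the walk 4->1->2, with weight 2 + (-5) = -3.
Optimal value attained by: walk 4->1->2.
Answer: (C^⊗2)[4][2] = -3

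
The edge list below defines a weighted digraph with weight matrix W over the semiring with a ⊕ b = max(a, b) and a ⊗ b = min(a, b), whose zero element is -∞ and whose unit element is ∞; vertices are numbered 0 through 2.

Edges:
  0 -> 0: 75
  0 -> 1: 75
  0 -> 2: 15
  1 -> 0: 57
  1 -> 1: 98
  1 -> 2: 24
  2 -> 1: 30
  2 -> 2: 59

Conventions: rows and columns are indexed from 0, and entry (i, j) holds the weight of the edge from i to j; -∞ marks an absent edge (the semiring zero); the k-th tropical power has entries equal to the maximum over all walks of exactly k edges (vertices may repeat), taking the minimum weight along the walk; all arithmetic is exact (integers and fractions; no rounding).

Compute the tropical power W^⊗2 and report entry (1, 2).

W^⊗2:
  [75, 75, 24]
  [57, 98, 24]
  [30, 30, 59]
Key observation: the optimum is the walk 1->1->2, with weight 98 min 24 = 24.
Optimal value attained by: walk 1->1->2.
Answer: (W^⊗2)[1][2] = 24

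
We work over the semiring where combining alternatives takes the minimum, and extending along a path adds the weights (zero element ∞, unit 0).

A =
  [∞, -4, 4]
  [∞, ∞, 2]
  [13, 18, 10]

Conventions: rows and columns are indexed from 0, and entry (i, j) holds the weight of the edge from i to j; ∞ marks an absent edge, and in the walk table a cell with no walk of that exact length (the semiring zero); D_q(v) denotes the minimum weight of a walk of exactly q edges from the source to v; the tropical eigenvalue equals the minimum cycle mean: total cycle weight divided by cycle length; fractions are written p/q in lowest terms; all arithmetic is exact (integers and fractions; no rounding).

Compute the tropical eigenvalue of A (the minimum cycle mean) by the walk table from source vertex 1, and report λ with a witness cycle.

q=0: [∞, 0, ∞]
q=1: [∞, ∞, 2]
q=2: [15, 20, 12]
q=3: [25, 11, 19]
Optimal cycle mean attained by: cycle 0->1->2->0, total (-4) + 2 + 13, length 3.
Answer: λ = 11/3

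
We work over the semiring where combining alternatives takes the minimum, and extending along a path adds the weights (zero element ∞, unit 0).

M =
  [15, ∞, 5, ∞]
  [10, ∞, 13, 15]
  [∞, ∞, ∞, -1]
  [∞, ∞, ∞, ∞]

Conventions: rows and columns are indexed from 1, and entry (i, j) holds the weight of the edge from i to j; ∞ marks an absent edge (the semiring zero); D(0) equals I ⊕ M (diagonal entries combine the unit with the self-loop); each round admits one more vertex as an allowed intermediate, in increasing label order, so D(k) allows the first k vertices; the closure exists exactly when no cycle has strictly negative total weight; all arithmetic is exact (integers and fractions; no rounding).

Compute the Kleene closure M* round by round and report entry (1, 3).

D(0):
  [0, ∞, 5, ∞]
  [10, 0, 13, 15]
  [∞, ∞, 0, -1]
  [∞, ∞, ∞, 0]
D(1):
  [0, ∞, 5, ∞]
  [10, 0, 13, 15]
  [∞, ∞, 0, -1]
  [∞, ∞, ∞, 0]
D(2):
  [0, ∞, 5, ∞]
  [10, 0, 13, 15]
  [∞, ∞, 0, -1]
  [∞, ∞, ∞, 0]
D(3):
  [0, ∞, 5, 4]
  [10, 0, 13, 12]
  [∞, ∞, 0, -1]
  [∞, ∞, ∞, 0]
D(4):
  [0, ∞, 5, 4]
  [10, 0, 13, 12]
  [∞, ∞, 0, -1]
  [∞, ∞, ∞, 0]
Answer: M*[1][3] = 5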